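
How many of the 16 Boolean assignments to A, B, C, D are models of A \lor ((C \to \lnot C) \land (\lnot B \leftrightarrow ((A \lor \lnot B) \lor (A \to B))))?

10

Initial set: {(A \lor ((C \to \lnot C) \land (\lnot B \leftrightarrow ((A \lor \lnot B) \lor (A \to B)))))}.
(A \lor ((C \to \lnot C) \land (\lnot B \leftrightarrow ((A \lor \lnot B) \lor (A \to B))))): β-rule — branch into A  //  ((C \to \lnot C) \land (\lnot B \leftrightarrow ((A \lor \lnot B) \lor (A \to B)))).
  branch 1 (add A):
    ○ open, literals {A=true}.
  branch 2 (add ((C \to \lnot C) \land (\lnot B \leftrightarrow ((A \lor \lnot B) \lor (A \to B))))):
    ((C \to \lnot C) \land (\lnot B \leftrightarrow ((A \lor \lnot B) \lor (A \to B)))): α-rule — add (C \to \lnot C), (\lnot B \leftrightarrow ((A \lor \lnot B) \lor (A \to B))).
    (C \to \lnot C): β-rule — branch into \lnot C  //  \lnot C.
      branch 2.1 (add \lnot C):
        (\lnot B \leftrightarrow ((A \lor \lnot B) \lor (A \to B))): β-rule — branch into \lnot B, ((A \lor \lnot B) \lor (A \to B))  //  \lnot \lnot B, \lnot ((A \lor \lnot B) \lor (A \to B)).
          branch 2.1.1 (add \lnot B, ((A \lor \lnot B) \lor (A \to B))):
            ((A \lor \lnot B) \lor (A \to B)): β-rule — branch into (A \lor \lnot B)  //  (A \to B).
              branch 2.1.1.1 (add (A \lor \lnot B)):
                (A \lor \lnot B): β-rule — branch into A  //  \lnot B.
                  branch 2.1.1.1.1 (add A):
                    ○ open, literals {A=true, B=false, C=false}.
                  branch 2.1.1.1.2 (add \lnot B):
                    ○ open, literals {B=false, C=false}.
              branch 2.1.1.2 (add (A \to B)):
                (A \to B): β-rule — branch into \lnot A  //  B.
                  branch 2.1.1.2.1 (add \lnot A):
                    ○ open, literals {A=false, B=false, C=false}.
                  branch 2.1.1.2.2 (add B):
                    × closes — contains both B and \lnot B.
          branch 2.1.2 (add \lnot \lnot B, \lnot ((A \lor \lnot B) \lor (A \to B))):
            \lnot ((A \lor \lnot B) \lor (A \to B)): α-rule — add \lnot (A \lor \lnot B), \lnot (A \to B).
            \lnot (A \lor \lnot B): α-rule — add \lnot A, \lnot \lnot B.
            \lnot (A \to B): α-rule — add A, \lnot B.
            × closes — contains both A and \lnot A.
      branch 2.2 (add \lnot C):
        (\lnot B \leftrightarrow ((A \lor \lnot B) \lor (A \to B))): β-rule — branch into \lnot B, ((A \lor \lnot B) \lor (A \to B))  //  \lnot \lnot B, \lnot ((A \lor \lnot B) \lor (A \to B)).
          branch 2.2.1 (add \lnot B, ((A \lor \lnot B) \lor (A \to B))):
            ((A \lor \lnot B) \lor (A \to B)): β-rule — branch into (A \lor \lnot B)  //  (A \to B).
              branch 2.2.1.1 (add (A \lor \lnot B)):
                (A \lor \lnot B): β-rule — branch into A  //  \lnot B.
                  branch 2.2.1.1.1 (add A):
                    ○ open, literals {A=true, B=false, C=false}.
                  branch 2.2.1.1.2 (add \lnot B):
                    ○ open, literals {B=false, C=false}.
              branch 2.2.1.2 (add (A \to B)):
                (A \to B): β-rule — branch into \lnot A  //  B.
                  branch 2.2.1.2.1 (add \lnot A):
                    ○ open, literals {A=false, B=false, C=false}.
                  branch 2.2.1.2.2 (add B):
                    × closes — contains both B and \lnot B.
          branch 2.2.2 (add \lnot \lnot B, \lnot ((A \lor \lnot B) \lor (A \to B))):
            \lnot ((A \lor \lnot B) \lor (A \to B)): α-rule — add \lnot (A \lor \lnot B), \lnot (A \to B).
            \lnot (A \lor \lnot B): α-rule — add \lnot A, \lnot \lnot B.
            \lnot (A \to B): α-rule — add A, \lnot B.
            × closes — contains both A and \lnot A.
4 branches closed, 7 open.
Each open branch fixes some atoms; the unmentioned ones are free. Counting distinct full assignments: branch {A=true} (B, C, D) contributes 8 new; branch {A=true, B=false, C=false} (D) contributes 0 new; branch {B=false, C=false} (A, D) contributes 2 new; branch {A=false, B=false, C=false} (D) contributes 0 new; branch {A=true, B=false, C=false} (D) contributes 0 new; branch {B=false, C=false} (A, D) contributes 0 new; branch {A=false, B=false, C=false} (D) contributes 0 new. Total: 10.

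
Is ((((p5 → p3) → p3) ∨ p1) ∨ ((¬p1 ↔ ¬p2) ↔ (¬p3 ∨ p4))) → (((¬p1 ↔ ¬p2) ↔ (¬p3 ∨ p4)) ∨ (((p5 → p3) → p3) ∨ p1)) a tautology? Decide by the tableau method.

Valid

Assume the negation and expand:
Initial set: {¬(((((p5 → p3) → p3) ∨ p1) ∨ ((¬p1 ↔ ¬p2) ↔ (¬p3 ∨ p4))) → (((¬p1 ↔ ¬p2) ↔ (¬p3 ∨ p4)) ∨ (((p5 → p3) → p3) ∨ p1)))}.
¬(((((p5 → p3) → p3) ∨ p1) ∨ ((¬p1 ↔ ¬p2) ↔ (¬p3 ∨ p4))) → (((¬p1 ↔ ¬p2) ↔ (¬p3 ∨ p4)) ∨ (((p5 → p3) → p3) ∨ p1))): α-rule — add ((((p5 → p3) → p3) ∨ p1) ∨ ((¬p1 ↔ ¬p2) ↔ (¬p3 ∨ p4))), ¬(((¬p1 ↔ ¬p2) ↔ (¬p3 ∨ p4)) ∨ (((p5 → p3) → p3) ∨ p1)).
¬(((¬p1 ↔ ¬p2) ↔ (¬p3 ∨ p4)) ∨ (((p5 → p3) → p3) ∨ p1)): α-rule — add ¬((¬p1 ↔ ¬p2) ↔ (¬p3 ∨ p4)), ¬(((p5 → p3) → p3) ∨ p1).
¬(((p5 → p3) → p3) ∨ p1): α-rule — add ¬((p5 → p3) → p3), ¬p1.
¬((p5 → p3) → p3): α-rule — add (p5 → p3), ¬p3.
((((p5 → p3) → p3) ∨ p1) ∨ ((¬p1 ↔ ¬p2) ↔ (¬p3 ∨ p4))): β-rule — branch into (((p5 → p3) → p3) ∨ p1)  //  ((¬p1 ↔ ¬p2) ↔ (¬p3 ∨ p4)).
  branch 1 (add (((p5 → p3) → p3) ∨ p1)):
    ¬((¬p1 ↔ ¬p2) ↔ (¬p3 ∨ p4)): β-rule — branch into (¬p1 ↔ ¬p2), ¬(¬p3 ∨ p4)  //  ¬(¬p1 ↔ ¬p2), (¬p3 ∨ p4).
      branch 1.1 (add (¬p1 ↔ ¬p2), ¬(¬p3 ∨ p4)):
        ¬(¬p3 ∨ p4): α-rule — add ¬¬p3, ¬p4.
        × closes — contains both p3 and ¬p3.
      branch 1.2 (add ¬(¬p1 ↔ ¬p2), (¬p3 ∨ p4)):
        (p5 → p3): β-rule — branch into ¬p5  //  p3.
          branch 1.2.1 (add ¬p5):
            (((p5 → p3) → p3) ∨ p1): β-rule — branch into ((p5 → p3) → p3)  //  p1.
              branch 1.2.1.1 (add ((p5 → p3) → p3)):
                ¬(¬p1 ↔ ¬p2): β-rule — branch into ¬p1, ¬¬p2  //  ¬¬p1, ¬p2.
                  branch 1.2.1.1.1 (add ¬p1, ¬¬p2):
                    (¬p3 ∨ p4): β-rule — branch into ¬p3  //  p4.
                      branch 1.2.1.1.1.1 (add ¬p3):
                        ((p5 → p3) → p3): β-rule — branch into ¬(p5 → p3)  //  p3.
                          branch 1.2.1.1.1.1.1 (add ¬(p5 → p3)):
                            ¬(p5 → p3): α-rule — add p5, ¬p3.
                            × closes — contains both p5 and ¬p5.
                          branch 1.2.1.1.1.1.2 (add p3):
                            × closes — contains both p3 and ¬p3.
                      branch 1.2.1.1.1.2 (add p4):
                        ((p5 → p3) → p3): β-rule — branch into ¬(p5 → p3)  //  p3.
                          branch 1.2.1.1.1.2.1 (add ¬(p5 → p3)):
                            ¬(p5 → p3): α-rule — add p5, ¬p3.
                            × closes — contains both p5 and ¬p5.
                          branch 1.2.1.1.1.2.2 (add p3):
                            × closes — contains both p3 and ¬p3.
                  branch 1.2.1.1.2 (add ¬¬p1, ¬p2):
                    × closes — contains both p1 and ¬p1.
              branch 1.2.1.2 (add p1):
                × closes — contains both p1 and ¬p1.
          branch 1.2.2 (add p3):
            × closes — contains both p3 and ¬p3.
  branch 2 (add ((¬p1 ↔ ¬p2) ↔ (¬p3 ∨ p4))):
    ¬((¬p1 ↔ ¬p2) ↔ (¬p3 ∨ p4)): β-rule — branch into (¬p1 ↔ ¬p2), ¬(¬p3 ∨ p4)  //  ¬(¬p1 ↔ ¬p2), (¬p3 ∨ p4).
      branch 2.1 (add (¬p1 ↔ ¬p2), ¬(¬p3 ∨ p4)):
        ¬(¬p3 ∨ p4): α-rule — add ¬¬p3, ¬p4.
        × closes — contains both p3 and ¬p3.
      branch 2.2 (add ¬(¬p1 ↔ ¬p2), (¬p3 ∨ p4)):
        (p5 → p3): β-rule — branch into ¬p5  //  p3.
          branch 2.2.1 (add ¬p5):
            ((¬p1 ↔ ¬p2) ↔ (¬p3 ∨ p4)): β-rule — branch into (¬p1 ↔ ¬p2), (¬p3 ∨ p4)  //  ¬(¬p1 ↔ ¬p2), ¬(¬p3 ∨ p4).
              branch 2.2.1.1 (add (¬p1 ↔ ¬p2), (¬p3 ∨ p4)):
                ¬(¬p1 ↔ ¬p2): β-rule — branch into ¬p1, ¬¬p2  //  ¬¬p1, ¬p2.
                  branch 2.2.1.1.1 (add ¬p1, ¬¬p2):
                    (¬p3 ∨ p4): β-rule — branch into ¬p3  //  p4.
                      branch 2.2.1.1.1.1 (add ¬p3):
                        (¬p1 ↔ ¬p2): β-rule — branch into ¬p1, ¬p2  //  ¬¬p1, ¬¬p2.
                          branch 2.2.1.1.1.1.1 (add ¬p1, ¬p2):
                            × closes — contains both p2 and ¬p2.
                          branch 2.2.1.1.1.1.2 (add ¬¬p1, ¬¬p2):
                            × closes — contains both p1 and ¬p1.
                      branch 2.2.1.1.1.2 (add p4):
                        (¬p1 ↔ ¬p2): β-rule — branch into ¬p1, ¬p2  //  ¬¬p1, ¬¬p2.
                          branch 2.2.1.1.1.2.1 (add ¬p1, ¬p2):
                            × closes — contains both p2 and ¬p2.
                          branch 2.2.1.1.1.2.2 (add ¬¬p1, ¬¬p2):
                            × closes — contains both p1 and ¬p1.
                  branch 2.2.1.1.2 (add ¬¬p1, ¬p2):
                    × closes — contains both p1 and ¬p1.
              branch 2.2.1.2 (add ¬(¬p1 ↔ ¬p2), ¬(¬p3 ∨ p4)):
                ¬(¬p3 ∨ p4): α-rule — add ¬¬p3, ¬p4.
                × closes — contains both p3 and ¬p3.
          branch 2.2.2 (add p3):
            × closes — contains both p3 and ¬p3.
All 16 branches close.
Every branch closed, so the negation is unsatisfiable and the formula is valid.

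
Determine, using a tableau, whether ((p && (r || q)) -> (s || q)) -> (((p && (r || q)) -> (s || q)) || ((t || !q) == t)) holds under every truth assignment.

Assume the negation and expand:
Initial set: {!(((p && (r || q)) -> (s || q)) -> (((p && (r || q)) -> (s || q)) || ((t || !q) == t)))}.
!(((p && (r || q)) -> (s || q)) -> (((p && (r || q)) -> (s || q)) || ((t || !q) == t))): α-rule — add ((p && (r || q)) -> (s || q)), !(((p && (r || q)) -> (s || q)) || ((t || !q) == t)).
!(((p && (r || q)) -> (s || q)) || ((t || !q) == t)): α-rule — add !((p && (r || q)) -> (s || q)), !((t || !q) == t).
!((p && (r || q)) -> (s || q)): α-rule — add (p && (r || q)), !(s || q).
(p && (r || q)): α-rule — add p, (r || q).
!(s || q): α-rule — add !s, !q.
((p && (r || q)) -> (s || q)): β-rule — branch into !(p && (r || q))  //  (s || q).
  branch 1 (add !(p && (r || q))):
    !((t || !q) == t): β-rule — branch into (t || !q), !t  //  !(t || !q), t.
      branch 1.1 (add (t || !q), !t):
        (r || q): β-rule — branch into r  //  q.
          branch 1.1.1 (add r):
            !(p && (r || q)): β-rule — branch into !p  //  !(r || q).
              branch 1.1.1.1 (add !p):
                × closes — contains both p and !p.
              branch 1.1.1.2 (add !(r || q)):
                !(r || q): α-rule — add !r, !q.
                × closes — contains both r and !r.
          branch 1.1.2 (add q):
            × closes — contains both q and !q.
      branch 1.2 (add !(t || !q), t):
        !(t || !q): α-rule — add !t, !!q.
        × closes — contains both t and !t.
  branch 2 (add (s || q)):
    !((t || !q) == t): β-rule — branch into (t || !q), !t  //  !(t || !q), t.
      branch 2.1 (add (t || !q), !t):
        (r || q): β-rule — branch into r  //  q.
          branch 2.1.1 (add r):
            (s || q): β-rule — branch into s  //  q.
              branch 2.1.1.1 (add s):
                × closes — contains both s and !s.
              branch 2.1.1.2 (add q):
                × closes — contains both q and !q.
          branch 2.1.2 (add q):
            × closes — contains both q and !q.
      branch 2.2 (add !(t || !q), t):
        !(t || !q): α-rule — add !t, !!q.
        × closes — contains both t and !t.
All 8 branches close.
Every branch closed, so the negation is unsatisfiable and the formula is valid.

Valid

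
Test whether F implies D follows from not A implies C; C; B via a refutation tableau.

Initial set: {(not A implies C); C; B; not (F implies D)}.
not (F implies D): α-rule — add F, not D.
(not A implies C): β-rule — branch into not not A  //  C.
  branch 1 (add not not A):
    ○ open, literals {A=1, B=1, C=1, D=0, F=1}.
  branch 2 (add C):
    ○ open, literals {B=1, C=1, D=0, F=1}.
0 branches closed, 2 open.
An open branch gives a countermodel: A=1, B=1, C=1, D=0, F=1 (unmentioned atoms arbitrary); the premises hold there but the conclusion fails.

No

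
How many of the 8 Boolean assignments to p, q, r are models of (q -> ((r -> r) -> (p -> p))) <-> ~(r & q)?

Initial set: {T ((q -> ((r -> r) -> (p -> p))) <-> ~(r & q))}.
T ((q -> ((r -> r) -> (p -> p))) <-> ~(r & q)): β-rule — branch into T (q -> ((r -> r) -> (p -> p))), T ~(r & q)  //  F (q -> ((r -> r) -> (p -> p))), F ~(r & q).
  branch 1 (add T (q -> ((r -> r) -> (p -> p))), T ~(r & q)):
    T (q -> ((r -> r) -> (p -> p))): β-rule — branch into F q  //  T ((r -> r) -> (p -> p)).
      branch 1.1 (add F q):
        T ~(r & q): β-rule — branch into F r  //  F q.
          branch 1.1.1 (add F r):
            ○ open, literals {q=F, r=F}.
          branch 1.1.2 (add F q):
            ○ open, literals {q=F}.
      branch 1.2 (add T ((r -> r) -> (p -> p))):
        T ~(r & q): β-rule — branch into F r  //  F q.
          branch 1.2.1 (add F r):
            T ((r -> r) -> (p -> p)): β-rule — branch into F (r -> r)  //  T (p -> p).
              branch 1.2.1.1 (add F (r -> r)):
                F (r -> r): α-rule — add T r, F r.
                × closes — contains both r and ~r.
              branch 1.2.1.2 (add T (p -> p)):
                T (p -> p): β-rule — branch into F p  //  T p.
                  branch 1.2.1.2.1 (add F p):
                    ○ open, literals {p=F, r=F}.
                  branch 1.2.1.2.2 (add T p):
                    ○ open, literals {p=T, r=F}.
          branch 1.2.2 (add F q):
            T ((r -> r) -> (p -> p)): β-rule — branch into F (r -> r)  //  T (p -> p).
              branch 1.2.2.1 (add F (r -> r)):
                F (r -> r): α-rule — add T r, F r.
                × closes — contains both r and ~r.
              branch 1.2.2.2 (add T (p -> p)):
                T (p -> p): β-rule — branch into F p  //  T p.
                  branch 1.2.2.2.1 (add F p):
                    ○ open, literals {p=F, q=F}.
                  branch 1.2.2.2.2 (add T p):
                    ○ open, literals {p=T, q=F}.
  branch 2 (add F (q -> ((r -> r) -> (p -> p))), F ~(r & q)):
    F (q -> ((r -> r) -> (p -> p))): α-rule — add T q, F ((r -> r) -> (p -> p)).
    F ~(r & q): α-rule — add T r, T q.
    F ((r -> r) -> (p -> p)): α-rule — add T (r -> r), F (p -> p).
    F (p -> p): α-rule — add T p, F p.
    × closes — contains both p and ~p.
3 branches closed, 6 open.
Each open branch fixes some atoms; the unmentioned ones are free. Counting distinct full assignments: branch {q=F, r=F} (p) contributes 2 new; branch {q=F} (p, r) contributes 2 new; branch {p=F, r=F} (q) contributes 1 new; branch {p=T, r=F} (q) contributes 1 new; branch {p=F, q=F} (r) contributes 0 new; branch {p=T, q=F} (r) contributes 0 new. Total: 6.

6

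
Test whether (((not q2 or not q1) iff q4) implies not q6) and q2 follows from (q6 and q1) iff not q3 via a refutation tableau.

Initial set: {((q6 and q1) iff not q3); not ((((not q2 or not q1) iff q4) implies not q6) and q2)}.
((q6 and q1) iff not q3): β-rule — branch into (q6 and q1), not q3  //  not (q6 and q1), not not q3.
  branch 1 (add (q6 and q1), not q3):
    (q6 and q1): α-rule — add q6, q1.
    not ((((not q2 or not q1) iff q4) implies not q6) and q2): β-rule — branch into not (((not q2 or not q1) iff q4) implies not q6)  //  not q2.
      branch 1.1 (add not (((not q2 or not q1) iff q4) implies not q6)):
        not (((not q2 or not q1) iff q4) implies not q6): α-rule — add ((not q2 or not q1) iff q4), not not q6.
        ((not q2 or not q1) iff q4): β-rule — branch into (not q2 or not q1), q4  //  not (not q2 or not q1), not q4.
          branch 1.1.1 (add (not q2 or not q1), q4):
            (not q2 or not q1): β-rule — branch into not q2  //  not q1.
              branch 1.1.1.1 (add not q2):
                ○ open, literals {q1=T, q2=F, q3=F, q4=T, q6=T}.
              branch 1.1.1.2 (add not q1):
                × closes — contains both q1 and not q1.
          branch 1.1.2 (add not (not q2 or not q1), not q4):
            not (not q2 or not q1): α-rule — add not not q2, not not q1.
            ○ open, literals {q1=T, q2=T, q3=F, q4=F, q6=T}.
      branch 1.2 (add not q2):
        ○ open, literals {q1=T, q2=F, q3=F, q6=T}.
  branch 2 (add not (q6 and q1), not not q3):
    not ((((not q2 or not q1) iff q4) implies not q6) and q2): β-rule — branch into not (((not q2 or not q1) iff q4) implies not q6)  //  not q2.
      branch 2.1 (add not (((not q2 or not q1) iff q4) implies not q6)):
        not (((not q2 or not q1) iff q4) implies not q6): α-rule — add ((not q2 or not q1) iff q4), not not q6.
        not (q6 and q1): β-rule — branch into not q6  //  not q1.
          branch 2.1.1 (add not q6):
            × closes — contains both q6 and not q6.
          branch 2.1.2 (add not q1):
            ((not q2 or not q1) iff q4): β-rule — branch into (not q2 or not q1), q4  //  not (not q2 or not q1), not q4.
              branch 2.1.2.1 (add (not q2 or not q1), q4):
                (not q2 or not q1): β-rule — branch into not q2  //  not q1.
                  branch 2.1.2.1.1 (add not q2):
                    ○ open, literals {q1=F, q2=F, q3=T, q4=T, q6=T}.
                  branch 2.1.2.1.2 (add not q1):
                    ○ open, literals {q1=F, q3=T, q4=T, q6=T}.
              branch 2.1.2.2 (add not (not q2 or not q1), not q4):
                not (not q2 or not q1): α-rule — add not not q2, not not q1.
                × closes — contains both q1 and not q1.
      branch 2.2 (add not q2):
        not (q6 and q1): β-rule — branch into not q6  //  not q1.
          branch 2.2.1 (add not q6):
            ○ open, literals {q2=F, q3=T, q6=F}.
          branch 2.2.2 (add not q1):
            ○ open, literals {q1=F, q2=F, q3=T}.
3 branches closed, 7 open.
An open branch gives a countermodel: q1=T, q2=F, q3=F, q4=T, q6=T (unmentioned atoms arbitrary); the premises hold there but the conclusion fails.

No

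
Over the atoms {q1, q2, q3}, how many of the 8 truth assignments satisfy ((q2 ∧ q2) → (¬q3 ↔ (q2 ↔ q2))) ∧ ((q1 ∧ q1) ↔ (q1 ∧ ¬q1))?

Initial set: {T (((q2 ∧ q2) → (¬q3 ↔ (q2 ↔ q2))) ∧ ((q1 ∧ q1) ↔ (q1 ∧ ¬q1)))}.
T (((q2 ∧ q2) → (¬q3 ↔ (q2 ↔ q2))) ∧ ((q1 ∧ q1) ↔ (q1 ∧ ¬q1))): α-rule — add T ((q2 ∧ q2) → (¬q3 ↔ (q2 ↔ q2))), T ((q1 ∧ q1) ↔ (q1 ∧ ¬q1)).
T ((q2 ∧ q2) → (¬q3 ↔ (q2 ↔ q2))): β-rule — branch into F (q2 ∧ q2)  //  T (¬q3 ↔ (q2 ↔ q2)).
  branch 1 (add F (q2 ∧ q2)):
    T ((q1 ∧ q1) ↔ (q1 ∧ ¬q1)): β-rule — branch into T (q1 ∧ q1), T (q1 ∧ ¬q1)  //  F (q1 ∧ q1), F (q1 ∧ ¬q1).
      branch 1.1 (add T (q1 ∧ q1), T (q1 ∧ ¬q1)):
        T (q1 ∧ q1): α-rule — add T q1, T q1.
        T (q1 ∧ ¬q1): α-rule — add T q1, T ¬q1.
        × closes — contains both q1 and ¬q1.
      branch 1.2 (add F (q1 ∧ q1), F (q1 ∧ ¬q1)):
        F (q2 ∧ q2): β-rule — branch into F q2  //  F q2.
          branch 1.2.1 (add F q2):
            F (q1 ∧ q1): β-rule — branch into F q1  //  F q1.
              branch 1.2.1.1 (add F q1):
                F (q1 ∧ ¬q1): β-rule — branch into F q1  //  F ¬q1.
                  branch 1.2.1.1.1 (add F q1):
                    ○ open, literals {q1=false, q2=false}.
                  branch 1.2.1.1.2 (add F ¬q1):
                    × closes — contains both q1 and ¬q1.
              branch 1.2.1.2 (add F q1):
                F (q1 ∧ ¬q1): β-rule — branch into F q1  //  F ¬q1.
                  branch 1.2.1.2.1 (add F q1):
                    ○ open, literals {q1=false, q2=false}.
                  branch 1.2.1.2.2 (add F ¬q1):
                    × closes — contains both q1 and ¬q1.
          branch 1.2.2 (add F q2):
            F (q1 ∧ q1): β-rule — branch into F q1  //  F q1.
              branch 1.2.2.1 (add F q1):
                F (q1 ∧ ¬q1): β-rule — branch into F q1  //  F ¬q1.
                  branch 1.2.2.1.1 (add F q1):
                    ○ open, literals {q1=false, q2=false}.
                  branch 1.2.2.1.2 (add F ¬q1):
                    × closes — contains both q1 and ¬q1.
              branch 1.2.2.2 (add F q1):
                F (q1 ∧ ¬q1): β-rule — branch into F q1  //  F ¬q1.
                  branch 1.2.2.2.1 (add F q1):
                    ○ open, literals {q1=false, q2=false}.
                  branch 1.2.2.2.2 (add F ¬q1):
                    × closes — contains both q1 and ¬q1.
  branch 2 (add T (¬q3 ↔ (q2 ↔ q2))):
    T ((q1 ∧ q1) ↔ (q1 ∧ ¬q1)): β-rule — branch into T (q1 ∧ q1), T (q1 ∧ ¬q1)  //  F (q1 ∧ q1), F (q1 ∧ ¬q1).
      branch 2.1 (add T (q1 ∧ q1), T (q1 ∧ ¬q1)):
        T (q1 ∧ q1): α-rule — add T q1, T q1.
        T (q1 ∧ ¬q1): α-rule — add T q1, T ¬q1.
        × closes — contains both q1 and ¬q1.
      branch 2.2 (add F (q1 ∧ q1), F (q1 ∧ ¬q1)):
        T (¬q3 ↔ (q2 ↔ q2)): β-rule — branch into T ¬q3, T (q2 ↔ q2)  //  F ¬q3, F (q2 ↔ q2).
          branch 2.2.1 (add T ¬q3, T (q2 ↔ q2)):
            F (q1 ∧ q1): β-rule — branch into F q1  //  F q1.
              branch 2.2.1.1 (add F q1):
                F (q1 ∧ ¬q1): β-rule — branch into F q1  //  F ¬q1.
                  branch 2.2.1.1.1 (add F q1):
                    T (q2 ↔ q2): β-rule — branch into T q2, T q2  //  F q2, F q2.
                      branch 2.2.1.1.1.1 (add T q2, T q2):
                        ○ open, literals {q1=false, q2=true, q3=false}.
                      branch 2.2.1.1.1.2 (add F q2, F q2):
                        ○ open, literals {q1=false, q2=false, q3=false}.
                  branch 2.2.1.1.2 (add F ¬q1):
                    × closes — contains both q1 and ¬q1.
              branch 2.2.1.2 (add F q1):
                F (q1 ∧ ¬q1): β-rule — branch into F q1  //  F ¬q1.
                  branch 2.2.1.2.1 (add F q1):
                    T (q2 ↔ q2): β-rule — branch into T q2, T q2  //  F q2, F q2.
                      branch 2.2.1.2.1.1 (add T q2, T q2):
                        ○ open, literals {q1=false, q2=true, q3=false}.
                      branch 2.2.1.2.1.2 (add F q2, F q2):
                        ○ open, literals {q1=false, q2=false, q3=false}.
                  branch 2.2.1.2.2 (add F ¬q1):
                    × closes — contains both q1 and ¬q1.
          branch 2.2.2 (add F ¬q3, F (q2 ↔ q2)):
            F (q1 ∧ q1): β-rule — branch into F q1  //  F q1.
              branch 2.2.2.1 (add F q1):
                F (q1 ∧ ¬q1): β-rule — branch into F q1  //  F ¬q1.
                  branch 2.2.2.1.1 (add F q1):
                    F (q2 ↔ q2): β-rule — branch into T q2, F q2  //  F q2, T q2.
                      branch 2.2.2.1.1.1 (add T q2, F q2):
                        × closes — contains both q2 and ¬q2.
                      branch 2.2.2.1.1.2 (add F q2, T q2):
                        × closes — contains both q2 and ¬q2.
                  branch 2.2.2.1.2 (add F ¬q1):
                    × closes — contains both q1 and ¬q1.
              branch 2.2.2.2 (add F q1):
                F (q1 ∧ ¬q1): β-rule — branch into F q1  //  F ¬q1.
                  branch 2.2.2.2.1 (add F q1):
                    F (q2 ↔ q2): β-rule — branch into T q2, F q2  //  F q2, T q2.
                      branch 2.2.2.2.1.1 (add T q2, F q2):
                        × closes — contains both q2 and ¬q2.
                      branch 2.2.2.2.1.2 (add F q2, T q2):
                        × closes — contains both q2 and ¬q2.
                  branch 2.2.2.2.2 (add F ¬q1):
                    × closes — contains both q1 and ¬q1.
14 branches closed, 8 open.
Each open branch fixes some atoms; the unmentioned ones are free. Counting distinct full assignments: branch {q1=false, q2=false} (q3) contributes 2 new; branch {q1=false, q2=false} (q3) contributes 0 new; branch {q1=false, q2=false} (q3) contributes 0 new; branch {q1=false, q2=false} (q3) contributes 0 new; branch {q1=false, q2=true, q3=false} (none free) contributes 1 new; branch {q1=false, q2=false, q3=false} (none free) contributes 0 new; branch {q1=false, q2=true, q3=false} (none free) contributes 0 new; branch {q1=false, q2=false, q3=false} (none free) contributes 0 new. Total: 3.

3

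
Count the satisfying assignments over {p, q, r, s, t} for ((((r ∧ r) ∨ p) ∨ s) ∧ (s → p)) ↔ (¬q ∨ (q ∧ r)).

Initial set: {T (((((r ∧ r) ∨ p) ∨ s) ∧ (s → p)) ↔ (¬q ∨ (q ∧ r)))}.
T (((((r ∧ r) ∨ p) ∨ s) ∧ (s → p)) ↔ (¬q ∨ (q ∧ r))): β-rule — branch into T ((((r ∧ r) ∨ p) ∨ s) ∧ (s → p)), T (¬q ∨ (q ∧ r))  //  F ((((r ∧ r) ∨ p) ∨ s) ∧ (s → p)), F (¬q ∨ (q ∧ r)).
  branch 1 (add T ((((r ∧ r) ∨ p) ∨ s) ∧ (s → p)), T (¬q ∨ (q ∧ r))):
    T ((((r ∧ r) ∨ p) ∨ s) ∧ (s → p)): α-rule — add T (((r ∧ r) ∨ p) ∨ s), T (s → p).
    T (¬q ∨ (q ∧ r)): β-rule — branch into T ¬q  //  T (q ∧ r).
      branch 1.1 (add T ¬q):
        T (((r ∧ r) ∨ p) ∨ s): β-rule — branch into T ((r ∧ r) ∨ p)  //  T s.
          branch 1.1.1 (add T ((r ∧ r) ∨ p)):
            T (s → p): β-rule — branch into F s  //  T p.
              branch 1.1.1.1 (add F s):
                T ((r ∧ r) ∨ p): β-rule — branch into T (r ∧ r)  //  T p.
                  branch 1.1.1.1.1 (add T (r ∧ r)):
                    T (r ∧ r): α-rule — add T r, T r.
                    ○ open, literals {q=false, r=true, s=false}.
                  branch 1.1.1.1.2 (add T p):
                    ○ open, literals {p=true, q=false, s=false}.
              branch 1.1.1.2 (add T p):
                T ((r ∧ r) ∨ p): β-rule — branch into T (r ∧ r)  //  T p.
                  branch 1.1.1.2.1 (add T (r ∧ r)):
                    T (r ∧ r): α-rule — add T r, T r.
                    ○ open, literals {p=true, q=false, r=true}.
                  branch 1.1.1.2.2 (add T p):
                    ○ open, literals {p=true, q=false}.
          branch 1.1.2 (add T s):
            T (s → p): β-rule — branch into F s  //  T p.
              branch 1.1.2.1 (add F s):
                × closes — contains both s and ¬s.
              branch 1.1.2.2 (add T p):
                ○ open, literals {p=true, q=false, s=true}.
      branch 1.2 (add T (q ∧ r)):
        T (q ∧ r): α-rule — add T q, T r.
        T (((r ∧ r) ∨ p) ∨ s): β-rule — branch into T ((r ∧ r) ∨ p)  //  T s.
          branch 1.2.1 (add T ((r ∧ r) ∨ p)):
            T (s → p): β-rule — branch into F s  //  T p.
              branch 1.2.1.1 (add F s):
                T ((r ∧ r) ∨ p): β-rule — branch into T (r ∧ r)  //  T p.
                  branch 1.2.1.1.1 (add T (r ∧ r)):
                    T (r ∧ r): α-rule — add T r, T r.
                    ○ open, literals {q=true, r=true, s=false}.
                  branch 1.2.1.1.2 (add T p):
                    ○ open, literals {p=true, q=true, r=true, s=false}.
              branch 1.2.1.2 (add T p):
                T ((r ∧ r) ∨ p): β-rule — branch into T (r ∧ r)  //  T p.
                  branch 1.2.1.2.1 (add T (r ∧ r)):
                    T (r ∧ r): α-rule — add T r, T r.
                    ○ open, literals {p=true, q=true, r=true}.
                  branch 1.2.1.2.2 (add T p):
                    ○ open, literals {p=true, q=true, r=true}.
          branch 1.2.2 (add T s):
            T (s → p): β-rule — branch into F s  //  T p.
              branch 1.2.2.1 (add F s):
                × closes — contains both s and ¬s.
              branch 1.2.2.2 (add T p):
                ○ open, literals {p=true, q=true, r=true, s=true}.
  branch 2 (add F ((((r ∧ r) ∨ p) ∨ s) ∧ (s → p)), F (¬q ∨ (q ∧ r))):
    F (¬q ∨ (q ∧ r)): α-rule — add F ¬q, F (q ∧ r).
    F ((((r ∧ r) ∨ p) ∨ s) ∧ (s → p)): β-rule — branch into F (((r ∧ r) ∨ p) ∨ s)  //  F (s → p).
      branch 2.1 (add F (((r ∧ r) ∨ p) ∨ s)):
        F (((r ∧ r) ∨ p) ∨ s): α-rule — add F ((r ∧ r) ∨ p), F s.
        F ((r ∧ r) ∨ p): α-rule — add F (r ∧ r), F p.
        F (q ∧ r): β-rule — branch into F q  //  F r.
          branch 2.1.1 (add F q):
            × closes — contains both q and ¬q.
          branch 2.1.2 (add F r):
            F (r ∧ r): β-rule — branch into F r  //  F r.
              branch 2.1.2.1 (add F r):
                ○ open, literals {p=false, q=true, r=false, s=false}.
              branch 2.1.2.2 (add F r):
                ○ open, literals {p=false, q=true, r=false, s=false}.
      branch 2.2 (add F (s → p)):
        F (s → p): α-rule — add T s, F p.
        F (q ∧ r): β-rule — branch into F q  //  F r.
          branch 2.2.1 (add F q):
            × closes — contains both q and ¬q.
          branch 2.2.2 (add F r):
            ○ open, literals {p=false, q=true, r=false, s=true}.
4 branches closed, 13 open.
Each open branch fixes some atoms; the unmentioned ones are free. Counting distinct full assignments: branch {q=false, r=true, s=false} (p, t) contributes 4 new; branch {p=true, q=false, s=false} (r, t) contributes 2 new; branch {p=true, q=false, r=true} (s, t) contributes 2 new; branch {p=true, q=false} (r, s, t) contributes 2 new; branch {p=true, q=false, s=true} (r, t) contributes 0 new; branch {q=true, r=true, s=false} (p, t) contributes 4 new; branch {p=true, q=true, r=true, s=false} (t) contributes 0 new; branch {p=true, q=true, r=true} (s, t) contributes 2 new; branch {p=true, q=true, r=true} (s, t) contributes 0 new; branch {p=true, q=true, r=true, s=true} (t) contributes 0 new; branch {p=false, q=true, r=false, s=false} (t) contributes 2 new; branch {p=false, q=true, r=false, s=false} (t) contributes 0 new; branch {p=false, q=true, r=false, s=true} (t) contributes 2 new. Total: 20.

20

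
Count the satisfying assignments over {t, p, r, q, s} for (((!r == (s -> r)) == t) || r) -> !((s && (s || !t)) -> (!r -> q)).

Initial set: {((((!r == (s -> r)) == t) || r) -> !((s && (s || !t)) -> (!r -> q)))}.
((((!r == (s -> r)) == t) || r) -> !((s && (s || !t)) -> (!r -> q))): β-rule — branch into !(((!r == (s -> r)) == t) || r)  //  !((s && (s || !t)) -> (!r -> q)).
  branch 1 (add !(((!r == (s -> r)) == t) || r)):
    !(((!r == (s -> r)) == t) || r): α-rule — add !((!r == (s -> r)) == t), !r.
    !((!r == (s -> r)) == t): β-rule — branch into (!r == (s -> r)), !t  //  !(!r == (s -> r)), t.
      branch 1.1 (add (!r == (s -> r)), !t):
        (!r == (s -> r)): β-rule — branch into !r, (s -> r)  //  !!r, !(s -> r).
          branch 1.1.1 (add !r, (s -> r)):
            (s -> r): β-rule — branch into !s  //  r.
              branch 1.1.1.1 (add !s):
                ○ open, literals {r=F, s=F, t=F}.
              branch 1.1.1.2 (add r):
                × closes — contains both r and !r.
          branch 1.1.2 (add !!r, !(s -> r)):
            × closes — contains both r and !r.
      branch 1.2 (add !(!r == (s -> r)), t):
        !(!r == (s -> r)): β-rule — branch into !r, !(s -> r)  //  !!r, (s -> r).
          branch 1.2.1 (add !r, !(s -> r)):
            !(s -> r): α-rule — add s, !r.
            ○ open, literals {r=F, s=T, t=T}.
          branch 1.2.2 (add !!r, (s -> r)):
            × closes — contains both r and !r.
  branch 2 (add !((s && (s || !t)) -> (!r -> q))):
    !((s && (s || !t)) -> (!r -> q)): α-rule — add (s && (s || !t)), !(!r -> q).
    (s && (s || !t)): α-rule — add s, (s || !t).
    !(!r -> q): α-rule — add !r, !q.
    (s || !t): β-rule — branch into s  //  !t.
      branch 2.1 (add s):
        ○ open, literals {q=F, r=F, s=T}.
      branch 2.2 (add !t):
        ○ open, literals {q=F, r=F, s=T, t=F}.
3 branches closed, 4 open.
Each open branch fixes some atoms; the unmentioned ones are free. Counting distinct full assignments: branch {r=F, s=F, t=F} (p, q) contributes 4 new; branch {r=F, s=T, t=T} (p, q) contributes 4 new; branch {q=F, r=F, s=T} (t, p) contributes 2 new; branch {q=F, r=F, s=T, t=F} (p) contributes 0 new. Total: 10.

10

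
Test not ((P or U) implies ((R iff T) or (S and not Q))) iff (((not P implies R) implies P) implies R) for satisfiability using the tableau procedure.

Initial set: {(not ((P or U) implies ((R iff T) or (S and not Q))) iff (((not P implies R) implies P) implies R))}.
(not ((P or U) implies ((R iff T) or (S and not Q))) iff (((not P implies R) implies P) implies R)): β-rule — branch into not ((P or U) implies ((R iff T) or (S and not Q))), (((not P implies R) implies P) implies R)  //  not not ((P or U) implies ((R iff T) or (S and not Q))), not (((not P implies R) implies P) implies R).
  branch 1 (add not ((P or U) implies ((R iff T) or (S and not Q))), (((not P implies R) implies P) implies R)):
    not ((P or U) implies ((R iff T) or (S and not Q))): α-rule — add (P or U), not ((R iff T) or (S and not Q)).
    not ((R iff T) or (S and not Q)): α-rule — add not (R iff T), not (S and not Q).
    (((not P implies R) implies P) implies R): β-rule — branch into not ((not P implies R) implies P)  //  R.
      branch 1.1 (add not ((not P implies R) implies P)):
        not ((not P implies R) implies P): α-rule — add (not P implies R), not P.
        (P or U): β-rule — branch into P  //  U.
          branch 1.1.1 (add P):
            × closes — contains both P and not P.
          branch 1.1.2 (add U):
            not (R iff T): β-rule — branch into R, not T  //  not R, T.
              branch 1.1.2.1 (add R, not T):
                not (S and not Q): β-rule — branch into not S  //  not not Q.
                  branch 1.1.2.1.1 (add not S):
                    (not P implies R): β-rule — branch into not not P  //  R.
                      branch 1.1.2.1.1.1 (add not not P):
                        × closes — contains both P and not P.
                      branch 1.1.2.1.1.2 (add R):
                        ○ open, literals {P=0, R=1, S=0, T=0, U=1}.
                  branch 1.1.2.1.2 (add not not Q):
                    (not P implies R): β-rule — branch into not not P  //  R.
                      branch 1.1.2.1.2.1 (add not not P):
                        × closes — contains both P and not P.
                      branch 1.1.2.1.2.2 (add R):
                        ○ open, literals {P=0, Q=1, R=1, T=0, U=1}.
              branch 1.1.2.2 (add not R, T):
                not (S and not Q): β-rule — branch into not S  //  not not Q.
                  branch 1.1.2.2.1 (add not S):
                    (not P implies R): β-rule — branch into not not P  //  R.
                      branch 1.1.2.2.1.1 (add not not P):
                        × closes — contains both P and not P.
                      branch 1.1.2.2.1.2 (add R):
                        × closes — contains both R and not R.
                  branch 1.1.2.2.2 (add not not Q):
                    (not P implies R): β-rule — branch into not not P  //  R.
                      branch 1.1.2.2.2.1 (add not not P):
                        × closes — contains both P and not P.
                      branch 1.1.2.2.2.2 (add R):
                        × closes — contains both R and not R.
      branch 1.2 (add R):
        (P or U): β-rule — branch into P  //  U.
          branch 1.2.1 (add P):
            not (R iff T): β-rule — branch into R, not T  //  not R, T.
              branch 1.2.1.1 (add R, not T):
                not (S and not Q): β-rule — branch into not S  //  not not Q.
                  branch 1.2.1.1.1 (add not S):
                    ○ open, literals {P=1, R=1, S=0, T=0}.
                  branch 1.2.1.1.2 (add not not Q):
                    ○ open, literals {P=1, Q=1, R=1, T=0}.
              branch 1.2.1.2 (add not R, T):
                × closes — contains both R and not R.
          branch 1.2.2 (add U):
            not (R iff T): β-rule — branch into R, not T  //  not R, T.
              branch 1.2.2.1 (add R, not T):
                not (S and not Q): β-rule — branch into not S  //  not not Q.
                  branch 1.2.2.1.1 (add not S):
                    ○ open, literals {R=1, S=0, T=0, U=1}.
                  branch 1.2.2.1.2 (add not not Q):
                    ○ open, literals {Q=1, R=1, T=0, U=1}.
              branch 1.2.2.2 (add not R, T):
                × closes — contains both R and not R.
  branch 2 (add not not ((P or U) implies ((R iff T) or (S and not Q))), not (((not P implies R) implies P) implies R)):
    not (((not P implies R) implies P) implies R): α-rule — add ((not P implies R) implies P), not R.
    not not ((P or U) implies ((R iff T) or (S and not Q))): β-rule — branch into not (P or U)  //  ((R iff T) or (S and not Q)).
      branch 2.1 (add not (P or U)):
        not (P or U): α-rule — add not P, not U.
        ((not P implies R) implies P): β-rule — branch into not (not P implies R)  //  P.
          branch 2.1.1 (add not (not P implies R)):
            not (not P implies R): α-rule — add not P, not R.
            ○ open, literals {P=0, R=0, U=0}.
          branch 2.1.2 (add P):
            × closes — contains both P and not P.
      branch 2.2 (add ((R iff T) or (S and not Q))):
        ((not P implies R) implies P): β-rule — branch into not (not P implies R)  //  P.
          branch 2.2.1 (add not (not P implies R)):
            not (not P implies R): α-rule — add not P, not R.
            ((R iff T) or (S and not Q)): β-rule — branch into (R iff T)  //  (S and not Q).
              branch 2.2.1.1 (add (R iff T)):
                (R iff T): β-rule — branch into R, T  //  not R, not T.
                  branch 2.2.1.1.1 (add R, T):
                    × closes — contains both R and not R.
                  branch 2.2.1.1.2 (add not R, not T):
                    ○ open, literals {P=0, R=0, T=0}.
              branch 2.2.1.2 (add (S and not Q)):
                (S and not Q): α-rule — add S, not Q.
                ○ open, literals {P=0, Q=0, R=0, S=1}.
          branch 2.2.2 (add P):
            ((R iff T) or (S and not Q)): β-rule — branch into (R iff T)  //  (S and not Q).
              branch 2.2.2.1 (add (R iff T)):
                (R iff T): β-rule — branch into R, T  //  not R, not T.
                  branch 2.2.2.1.1 (add R, T):
                    × closes — contains both R and not R.
                  branch 2.2.2.1.2 (add not R, not T):
                    ○ open, literals {P=1, R=0, T=0}.
              branch 2.2.2.2 (add (S and not Q)):
                (S and not Q): α-rule — add S, not Q.
                ○ open, literals {P=1, Q=0, R=0, S=1}.
12 branches closed, 11 open.
An open branch gives a satisfying assignment: P=0, R=1, S=0, T=0, U=1.

Satisfiable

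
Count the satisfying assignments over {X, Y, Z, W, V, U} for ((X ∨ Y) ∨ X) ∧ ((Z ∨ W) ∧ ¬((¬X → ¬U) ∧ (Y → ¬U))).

Initial set: {(((X ∨ Y) ∨ X) ∧ ((Z ∨ W) ∧ ¬((¬X → ¬U) ∧ (Y → ¬U))))}.
(((X ∨ Y) ∨ X) ∧ ((Z ∨ W) ∧ ¬((¬X → ¬U) ∧ (Y → ¬U)))): α-rule — add ((X ∨ Y) ∨ X), ((Z ∨ W) ∧ ¬((¬X → ¬U) ∧ (Y → ¬U))).
((Z ∨ W) ∧ ¬((¬X → ¬U) ∧ (Y → ¬U))): α-rule — add (Z ∨ W), ¬((¬X → ¬U) ∧ (Y → ¬U)).
((X ∨ Y) ∨ X): β-rule — branch into (X ∨ Y)  //  X.
  branch 1 (add (X ∨ Y)):
    (Z ∨ W): β-rule — branch into Z  //  W.
      branch 1.1 (add Z):
        ¬((¬X → ¬U) ∧ (Y → ¬U)): β-rule — branch into ¬(¬X → ¬U)  //  ¬(Y → ¬U).
          branch 1.1.1 (add ¬(¬X → ¬U)):
            ¬(¬X → ¬U): α-rule — add ¬X, ¬¬U.
            (X ∨ Y): β-rule — branch into X  //  Y.
              branch 1.1.1.1 (add X):
                × closes — contains both X and ¬X.
              branch 1.1.1.2 (add Y):
                ○ open, literals {U=1, X=0, Y=1, Z=1}.
          branch 1.1.2 (add ¬(Y → ¬U)):
            ¬(Y → ¬U): α-rule — add Y, ¬¬U.
            (X ∨ Y): β-rule — branch into X  //  Y.
              branch 1.1.2.1 (add X):
                ○ open, literals {U=1, X=1, Y=1, Z=1}.
              branch 1.1.2.2 (add Y):
                ○ open, literals {U=1, Y=1, Z=1}.
      branch 1.2 (add W):
        ¬((¬X → ¬U) ∧ (Y → ¬U)): β-rule — branch into ¬(¬X → ¬U)  //  ¬(Y → ¬U).
          branch 1.2.1 (add ¬(¬X → ¬U)):
            ¬(¬X → ¬U): α-rule — add ¬X, ¬¬U.
            (X ∨ Y): β-rule — branch into X  //  Y.
              branch 1.2.1.1 (add X):
                × closes — contains both X and ¬X.
              branch 1.2.1.2 (add Y):
                ○ open, literals {U=1, W=1, X=0, Y=1}.
          branch 1.2.2 (add ¬(Y → ¬U)):
            ¬(Y → ¬U): α-rule — add Y, ¬¬U.
            (X ∨ Y): β-rule — branch into X  //  Y.
              branch 1.2.2.1 (add X):
                ○ open, literals {U=1, W=1, X=1, Y=1}.
              branch 1.2.2.2 (add Y):
                ○ open, literals {U=1, W=1, Y=1}.
  branch 2 (add X):
    (Z ∨ W): β-rule — branch into Z  //  W.
      branch 2.1 (add Z):
        ¬((¬X → ¬U) ∧ (Y → ¬U)): β-rule — branch into ¬(¬X → ¬U)  //  ¬(Y → ¬U).
          branch 2.1.1 (add ¬(¬X → ¬U)):
            ¬(¬X → ¬U): α-rule — add ¬X, ¬¬U.
            × closes — contains both X and ¬X.
          branch 2.1.2 (add ¬(Y → ¬U)):
            ¬(Y → ¬U): α-rule — add Y, ¬¬U.
            ○ open, literals {U=1, X=1, Y=1, Z=1}.
      branch 2.2 (add W):
        ¬((¬X → ¬U) ∧ (Y → ¬U)): β-rule — branch into ¬(¬X → ¬U)  //  ¬(Y → ¬U).
          branch 2.2.1 (add ¬(¬X → ¬U)):
            ¬(¬X → ¬U): α-rule — add ¬X, ¬¬U.
            × closes — contains both X and ¬X.
          branch 2.2.2 (add ¬(Y → ¬U)):
            ¬(Y → ¬U): α-rule — add Y, ¬¬U.
            ○ open, literals {U=1, W=1, X=1, Y=1}.
4 branches closed, 8 open.
Each open branch fixes some atoms; the unmentioned ones are free. Counting distinct full assignments: branch {U=1, X=0, Y=1, Z=1} (W, V) contributes 4 new; branch {U=1, X=1, Y=1, Z=1} (W, V) contributes 4 new; branch {U=1, Y=1, Z=1} (X, W, V) contributes 0 new; branch {U=1, W=1, X=0, Y=1} (Z, V) contributes 2 new; branch {U=1, W=1, X=1, Y=1} (Z, V) contributes 2 new; branch {U=1, W=1, Y=1} (X, Z, V) contributes 0 new; branch {U=1, X=1, Y=1, Z=1} (W, V) contributes 0 new; branch {U=1, W=1, X=1, Y=1} (Z, V) contributes 0 new. Total: 12.

12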